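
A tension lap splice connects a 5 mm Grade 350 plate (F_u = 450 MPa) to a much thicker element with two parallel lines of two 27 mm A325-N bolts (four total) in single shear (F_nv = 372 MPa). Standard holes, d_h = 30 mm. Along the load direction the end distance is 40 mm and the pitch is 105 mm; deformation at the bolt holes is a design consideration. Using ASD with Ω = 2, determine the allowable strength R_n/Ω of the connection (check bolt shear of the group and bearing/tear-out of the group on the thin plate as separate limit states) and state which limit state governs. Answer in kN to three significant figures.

Bolt shear: A_b = π·27²/4 = 572.6 mm²; R_n = 372 × 572.6 × 4 × 1 / 1000 = 852 kN → 852 / 2 = 426 kN.
Bearing (1.2 l_c t F_u ≤ 2.4 d t F_u): upper limit = 2.4·27·5·450 / 1000 = 145.8 kN.
  Edge l_c = 40 − 30/2 = 25 → r_n = 67.5 kN; interior l_c = 105 − 30 = 75 → r_n = 145.8 kN.
  R_n,bearing = 2·67.5 + 2·145.8 = 426.6 kN → 426.6 / 2 = 213 kN.
Bearing governs: 213 kN.

213 kN (bearing governs)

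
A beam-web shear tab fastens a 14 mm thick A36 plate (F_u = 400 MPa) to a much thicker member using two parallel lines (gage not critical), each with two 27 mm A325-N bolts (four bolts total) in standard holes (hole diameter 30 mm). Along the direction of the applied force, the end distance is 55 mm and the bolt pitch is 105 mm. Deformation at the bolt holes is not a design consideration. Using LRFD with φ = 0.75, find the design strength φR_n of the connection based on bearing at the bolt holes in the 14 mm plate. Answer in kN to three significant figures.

Per bolt r_n = 1.5 l_c t F_u ≤ 3.0 d t F_u; upper limit = 3.0 × 27 × 14 × 400 / 1000 = 453.6 kN.
Edge bolt: l_c = 55 − 30/2 = 40 mm → 1.5 × 40 × 14 × 400 / 1000 = 336 → r_n = 336 kN.
Interior bolts: l_c = 105 − 30 = 75 mm → 1.5 × 75 × 14 × 400 / 1000 = 630 → r_n = 453.6 kN.
R_n = 2 × 336 + 2 × 453.6 = 1579 kN.
Design strength φR_n = 0.75 × 1579 = 1180 kN.

1180 kN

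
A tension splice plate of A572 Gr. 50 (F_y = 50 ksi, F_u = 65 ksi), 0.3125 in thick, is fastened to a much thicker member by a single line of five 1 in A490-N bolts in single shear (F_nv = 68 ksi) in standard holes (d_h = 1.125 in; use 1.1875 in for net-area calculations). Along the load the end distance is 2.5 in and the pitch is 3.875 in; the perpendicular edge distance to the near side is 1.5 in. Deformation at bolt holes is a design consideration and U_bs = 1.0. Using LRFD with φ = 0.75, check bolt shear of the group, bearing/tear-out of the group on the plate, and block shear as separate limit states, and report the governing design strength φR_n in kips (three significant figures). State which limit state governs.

Bolt shear: A_b = π·1²/4 = 0.7854 in²; R_n = 68 × 0.7854 × 5 × 1 = 267 kips → 0.75 × 267 = 200 kips.
Bearing: edge l_c = 1.938, r_n = 47.23 kips; interior l_c = 2.75, r_n = 48.75 kips; R_n = 47.23 + 4·48.75 = 242.2 kips → 182 kips.
Block shear: A_gv = 5.625, A_nv = 3.955, A_nt = 0.2832 in²; R_n = min(0.6F_uA_nv, 0.6F_yA_gv) + U_bs·F_u·A_nt = 172.7 kips → 129 kips.
Block shear governs: 129 kips.

129 kips (block shear governs)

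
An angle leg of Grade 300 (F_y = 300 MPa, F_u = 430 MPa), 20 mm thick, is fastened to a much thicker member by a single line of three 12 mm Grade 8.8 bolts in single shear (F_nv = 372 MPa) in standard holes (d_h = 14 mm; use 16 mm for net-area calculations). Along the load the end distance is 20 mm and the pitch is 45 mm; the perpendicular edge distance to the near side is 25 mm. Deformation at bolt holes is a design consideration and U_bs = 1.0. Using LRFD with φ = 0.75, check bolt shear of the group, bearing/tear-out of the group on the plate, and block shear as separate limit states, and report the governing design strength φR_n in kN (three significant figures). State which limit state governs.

Bolt shear: A_b = π·12²/4 = 113.1 mm²; R_n = 372 × 113.1 × 3 × 1 / 1000 = 126.2 kN → 0.75 × 126.2 = 94.7 kN.
Bearing: edge l_c = 13, r_n = 134.2 kN; interior l_c = 31, r_n = 247.7 kN; R_n = 134.2 + 2·247.7 = 629.5 kN → 472 kN.
Block shear: A_gv = 2200, A_nv = 1400, A_nt = 340 mm²; R_n = min(0.6F_uA_nv, 0.6F_yA_gv) + U_bs·F_u·A_nt = 507.4 kN → 381 kN.
Bolt shear governs: 94.7 kN.

94.7 kN (bolt shear governs)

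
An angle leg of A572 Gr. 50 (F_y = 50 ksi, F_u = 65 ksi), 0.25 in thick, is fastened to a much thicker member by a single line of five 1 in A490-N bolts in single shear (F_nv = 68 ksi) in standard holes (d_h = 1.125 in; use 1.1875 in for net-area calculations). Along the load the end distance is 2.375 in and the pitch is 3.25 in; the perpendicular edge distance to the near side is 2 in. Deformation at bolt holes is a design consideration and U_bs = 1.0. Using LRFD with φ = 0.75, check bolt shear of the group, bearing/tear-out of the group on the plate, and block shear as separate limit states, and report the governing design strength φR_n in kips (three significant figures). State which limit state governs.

90.5 kips (block shear governs)

Bolt shear: A_b = π·1²/4 = 0.7854 in²; R_n = 68 × 0.7854 × 5 × 1 = 267 kips → 0.75 × 267 = 200 kips.
Bearing: edge l_c = 1.812, r_n = 35.34 kips; interior l_c = 2.125, r_n = 39 kips; R_n = 35.34 + 4·39 = 191.3 kips → 144 kips.
Block shear: A_gv = 3.844, A_nv = 2.508, A_nt = 0.3516 in²; R_n = min(0.6F_uA_nv, 0.6F_yA_gv) + U_bs·F_u·A_nt = 120.7 kips → 90.5 kips.
Block shear governs: 90.5 kips.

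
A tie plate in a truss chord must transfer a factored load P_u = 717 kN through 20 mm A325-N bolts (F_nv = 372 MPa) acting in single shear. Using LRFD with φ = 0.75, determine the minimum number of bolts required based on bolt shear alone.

9 bolts

A_b = π·20²/4 = 314.2 mm².
Per-bolt design strength φR_n = 0.75 × 372 × 314.2 × 1 / 1000 = 87.65 kN.
n ≥ 717 / 87.65 = 8.18 → use 9 bolts.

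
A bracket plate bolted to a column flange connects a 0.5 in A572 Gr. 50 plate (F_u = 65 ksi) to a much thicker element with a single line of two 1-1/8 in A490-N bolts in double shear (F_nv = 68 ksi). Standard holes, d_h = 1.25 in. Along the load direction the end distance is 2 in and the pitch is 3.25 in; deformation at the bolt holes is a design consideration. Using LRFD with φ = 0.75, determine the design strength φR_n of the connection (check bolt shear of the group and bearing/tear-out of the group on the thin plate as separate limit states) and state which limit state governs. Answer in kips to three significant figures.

Bolt shear: A_b = π·1.125²/4 = 0.994 in²; R_n = 68 × 0.994 × 2 × 2 = 270.4 kips → 0.75 × 270.4 = 203 kips.
Bearing (1.2 l_c t F_u ≤ 2.4 d t F_u): upper limit = 2.4·1.125·0.5·65 = 87.75 kips.
  Edge l_c = 2 − 1.25/2 = 1.375 → r_n = 53.62 kips; interior l_c = 3.25 − 1.25 = 2 → r_n = 78 kips.
  R_n,bearing = 1·53.62 + 1·78 = 131.6 kips → 0.75 × 131.6 = 98.7 kips.
Bearing governs: 98.7 kips.

98.7 kips (bearing governs)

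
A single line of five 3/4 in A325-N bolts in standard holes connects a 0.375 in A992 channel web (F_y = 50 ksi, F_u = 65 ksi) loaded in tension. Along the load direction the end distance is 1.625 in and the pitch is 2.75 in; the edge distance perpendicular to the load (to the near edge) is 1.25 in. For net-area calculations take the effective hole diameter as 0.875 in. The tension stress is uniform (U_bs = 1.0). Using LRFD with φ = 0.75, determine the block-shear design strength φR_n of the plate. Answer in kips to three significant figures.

Shear plane L_v = 1.625 + 4·2.75 = 12.62 in; A_gv = 12.62 × 0.375 = 4.734 in².
A_nv = (12.62 − 4.5·0.875) × 0.375 = 3.258 in².
A_nt = (1.25 − 0.5·0.875) × 0.375 = 0.3047 in².
0.6 F_u A_nv = 127.1 kips; 0.6 F_y A_gv = 142 kips → shear rupture governs the shear term.
R_n = 127.1 + 1.0 × 65 × 0.3047 = 146.9 kips.
Design strength φR_n = 0.75 × 146.9 = 110 kips.

110 kips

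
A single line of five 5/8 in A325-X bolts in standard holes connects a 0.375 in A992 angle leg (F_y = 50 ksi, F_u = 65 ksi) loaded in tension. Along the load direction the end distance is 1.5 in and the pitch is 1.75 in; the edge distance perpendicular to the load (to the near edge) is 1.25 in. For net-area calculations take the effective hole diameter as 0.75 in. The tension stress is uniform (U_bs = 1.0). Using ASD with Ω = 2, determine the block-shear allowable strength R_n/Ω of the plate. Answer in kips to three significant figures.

Shear plane L_v = 1.5 + 4·1.75 = 8.5 in; A_gv = 8.5 × 0.375 = 3.188 in².
A_nv = (8.5 − 4.5·0.75) × 0.375 = 1.922 in².
A_nt = (1.25 − 0.5·0.75) × 0.375 = 0.3281 in².
0.6 F_u A_nv = 74.95 kips; 0.6 F_y A_gv = 95.62 kips → shear rupture governs the shear term.
R_n = 74.95 + 1.0 × 65 × 0.3281 = 96.28 kips.
Allowable strength R_n/Ω = 96.28 / 2 = 48.1 kips.

48.1 kips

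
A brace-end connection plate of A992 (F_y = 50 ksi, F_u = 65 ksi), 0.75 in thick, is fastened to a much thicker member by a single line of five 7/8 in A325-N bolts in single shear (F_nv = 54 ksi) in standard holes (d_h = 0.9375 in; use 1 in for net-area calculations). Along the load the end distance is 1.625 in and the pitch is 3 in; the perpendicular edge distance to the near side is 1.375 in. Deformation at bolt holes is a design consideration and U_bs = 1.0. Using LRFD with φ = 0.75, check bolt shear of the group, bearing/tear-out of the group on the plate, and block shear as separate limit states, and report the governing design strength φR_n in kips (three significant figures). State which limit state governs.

122 kips (bolt shear governs)

Bolt shear: A_b = π·0.875²/4 = 0.6013 in²; R_n = 54 × 0.6013 × 5 × 1 = 162.4 kips → 0.75 × 162.4 = 122 kips.
Bearing: edge l_c = 1.156, r_n = 67.64 kips; interior l_c = 2.062, r_n = 102.4 kips; R_n = 67.64 + 4·102.4 = 477.1 kips → 358 kips.
Block shear: A_gv = 10.22, A_nv = 6.844, A_nt = 0.6562 in²; R_n = min(0.6F_uA_nv, 0.6F_yA_gv) + U_bs·F_u·A_nt = 309.6 kips → 232 kips.
Bolt shear governs: 122 kips.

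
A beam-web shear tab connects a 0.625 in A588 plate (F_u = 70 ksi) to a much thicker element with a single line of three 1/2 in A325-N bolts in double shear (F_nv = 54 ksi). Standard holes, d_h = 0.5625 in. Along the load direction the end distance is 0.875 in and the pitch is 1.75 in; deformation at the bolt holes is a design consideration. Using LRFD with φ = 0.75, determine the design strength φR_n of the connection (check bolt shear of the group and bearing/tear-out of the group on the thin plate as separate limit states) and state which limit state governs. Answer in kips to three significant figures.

Bolt shear: A_b = π·0.5²/4 = 0.1963 in²; R_n = 54 × 0.1963 × 3 × 2 = 63.62 kips → 0.75 × 63.62 = 47.7 kips.
Bearing (1.2 l_c t F_u ≤ 2.4 d t F_u): upper limit = 2.4·0.5·0.625·70 = 52.5 kips.
  Edge l_c = 0.875 − 0.5625/2 = 0.5938 → r_n = 31.17 kips; interior l_c = 1.75 − 0.5625 = 1.188 → r_n = 52.5 kips.
  R_n,bearing = 1·31.17 + 2·52.5 = 136.2 kips → 0.75 × 136.2 = 102 kips.
Bolt shear governs: 47.7 kips.

47.7 kips (bolt shear governs)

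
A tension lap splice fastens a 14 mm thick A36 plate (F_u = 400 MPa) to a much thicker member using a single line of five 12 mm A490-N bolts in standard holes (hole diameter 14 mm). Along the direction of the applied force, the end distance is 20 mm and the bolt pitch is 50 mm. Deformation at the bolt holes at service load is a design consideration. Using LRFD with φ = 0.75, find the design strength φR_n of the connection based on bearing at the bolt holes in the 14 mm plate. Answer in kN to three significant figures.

Per bolt r_n = 1.2 l_c t F_u ≤ 2.4 d t F_u; upper limit = 2.4 × 12 × 14 × 400 / 1000 = 161.3 kN.
Edge bolt: l_c = 20 − 14/2 = 13 mm → 1.2 × 13 × 14 × 400 / 1000 = 87.36 → r_n = 87.36 kN.
Interior bolts: l_c = 50 − 14 = 36 mm → 1.2 × 36 × 14 × 400 / 1000 = 241.9 → r_n = 161.3 kN.
R_n = 1 × 87.36 + 4 × 161.3 = 732.5 kN.
Design strength φR_n = 0.75 × 732.5 = 549 kN.

549 kN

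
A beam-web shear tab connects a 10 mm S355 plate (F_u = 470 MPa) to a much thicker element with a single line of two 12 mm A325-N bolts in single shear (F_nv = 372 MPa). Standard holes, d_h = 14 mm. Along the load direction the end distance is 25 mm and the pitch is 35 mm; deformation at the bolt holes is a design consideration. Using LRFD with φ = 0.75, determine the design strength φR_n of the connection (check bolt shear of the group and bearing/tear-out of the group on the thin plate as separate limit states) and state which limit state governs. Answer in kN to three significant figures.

63.1 kN (bolt shear governs)

Bolt shear: A_b = π·12²/4 = 113.1 mm²; R_n = 372 × 113.1 × 2 × 1 / 1000 = 84.14 kN → 0.75 × 84.14 = 63.1 kN.
Bearing (1.2 l_c t F_u ≤ 2.4 d t F_u): upper limit = 2.4·12·10·470 / 1000 = 135.4 kN.
  Edge l_c = 25 − 14/2 = 18 → r_n = 101.5 kN; interior l_c = 35 − 14 = 21 → r_n = 118.4 kN.
  R_n,bearing = 1·101.5 + 1·118.4 = 220 kN → 0.75 × 220 = 165 kN.
Bolt shear governs: 63.1 kN.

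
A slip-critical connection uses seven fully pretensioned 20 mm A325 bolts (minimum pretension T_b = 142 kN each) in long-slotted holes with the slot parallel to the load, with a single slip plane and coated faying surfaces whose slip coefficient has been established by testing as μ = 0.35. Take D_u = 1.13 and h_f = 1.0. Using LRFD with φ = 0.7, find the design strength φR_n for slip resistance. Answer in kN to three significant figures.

R_n = μ · D_u · h_f · T_b · n_s · n_b = 0.35 × 1.13 × 1.0 × 142 × 1 × 7 = 393.1 kN.
Design strength φR_n = 0.7 × 393.1 = 275 kN.

275 kN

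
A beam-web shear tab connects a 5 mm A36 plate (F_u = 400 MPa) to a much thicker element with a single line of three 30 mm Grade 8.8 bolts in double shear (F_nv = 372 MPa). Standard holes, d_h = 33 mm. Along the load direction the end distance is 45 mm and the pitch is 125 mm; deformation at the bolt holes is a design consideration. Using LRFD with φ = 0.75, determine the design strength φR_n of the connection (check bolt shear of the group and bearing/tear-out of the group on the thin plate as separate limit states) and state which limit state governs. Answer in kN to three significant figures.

267 kN (bearing governs)

Bolt shear: A_b = π·30²/4 = 706.9 mm²; R_n = 372 × 706.9 × 3 × 2 / 1000 = 1578 kN → 0.75 × 1578 = 1180 kN.
Bearing (1.2 l_c t F_u ≤ 2.4 d t F_u): upper limit = 2.4·30·5·400 / 1000 = 144 kN.
  Edge l_c = 45 − 33/2 = 28.5 → r_n = 68.4 kN; interior l_c = 125 − 33 = 92 → r_n = 144 kN.
  R_n,bearing = 1·68.4 + 2·144 = 356.4 kN → 0.75 × 356.4 = 267 kN.
Bearing governs: 267 kN.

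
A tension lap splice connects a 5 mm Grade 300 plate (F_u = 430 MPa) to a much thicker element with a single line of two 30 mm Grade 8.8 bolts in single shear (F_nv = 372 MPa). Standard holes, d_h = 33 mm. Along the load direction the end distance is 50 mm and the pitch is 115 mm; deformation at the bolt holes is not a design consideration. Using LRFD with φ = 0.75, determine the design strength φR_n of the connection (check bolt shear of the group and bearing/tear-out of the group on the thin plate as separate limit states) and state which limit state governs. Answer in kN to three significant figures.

226 kN (bearing governs)

Bolt shear: A_b = π·30²/4 = 706.9 mm²; R_n = 372 × 706.9 × 2 × 1 / 1000 = 525.9 kN → 0.75 × 525.9 = 394 kN.
Bearing (1.5 l_c t F_u ≤ 3.0 d t F_u): upper limit = 3.0·30·5·430 / 1000 = 193.5 kN.
  Edge l_c = 50 − 33/2 = 33.5 → r_n = 108 kN; interior l_c = 115 − 33 = 82 → r_n = 193.5 kN.
  R_n,bearing = 1·108 + 1·193.5 = 301.5 kN → 0.75 × 301.5 = 226 kN.
Bearing governs: 226 kN.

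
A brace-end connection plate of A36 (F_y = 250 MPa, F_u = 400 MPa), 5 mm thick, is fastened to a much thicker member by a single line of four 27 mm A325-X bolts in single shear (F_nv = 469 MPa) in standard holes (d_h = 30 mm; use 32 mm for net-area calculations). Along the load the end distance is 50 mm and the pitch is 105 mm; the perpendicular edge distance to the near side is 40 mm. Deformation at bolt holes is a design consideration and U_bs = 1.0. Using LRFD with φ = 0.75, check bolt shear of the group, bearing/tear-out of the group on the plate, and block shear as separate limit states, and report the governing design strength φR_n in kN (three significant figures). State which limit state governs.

Bolt shear: A_b = π·27²/4 = 572.6 mm²; R_n = 469 × 572.6 × 4 × 1 / 1000 = 1074 kN → 0.75 × 1074 = 806 kN.
Bearing: edge l_c = 35, r_n = 84 kN; interior l_c = 75, r_n = 129.6 kN; R_n = 84 + 3·129.6 = 472.8 kN → 355 kN.
Block shear: A_gv = 1825, A_nv = 1265, A_nt = 120 mm²; R_n = min(0.6F_uA_nv, 0.6F_yA_gv) + U_bs·F_u·A_nt = 321.8 kN → 241 kN.
Block shear governs: 241 kN.

241 kN (block shear governs)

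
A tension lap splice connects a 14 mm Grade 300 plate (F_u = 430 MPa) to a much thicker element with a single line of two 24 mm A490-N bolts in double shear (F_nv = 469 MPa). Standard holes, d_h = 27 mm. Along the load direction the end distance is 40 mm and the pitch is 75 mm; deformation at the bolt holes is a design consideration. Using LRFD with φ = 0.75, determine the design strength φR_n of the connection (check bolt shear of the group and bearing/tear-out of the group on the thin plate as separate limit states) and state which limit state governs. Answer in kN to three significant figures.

Bolt shear: A_b = π·24²/4 = 452.4 mm²; R_n = 469 × 452.4 × 2 × 2 / 1000 = 848.7 kN → 0.75 × 848.7 = 637 kN.
Bearing (1.2 l_c t F_u ≤ 2.4 d t F_u): upper limit = 2.4·24·14·430 / 1000 = 346.8 kN.
  Edge l_c = 40 − 27/2 = 26.5 → r_n = 191.4 kN; interior l_c = 75 − 27 = 48 → r_n = 346.8 kN.
  R_n,bearing = 1·191.4 + 1·346.8 = 538.2 kN → 0.75 × 538.2 = 404 kN.
Bearing governs: 404 kN.

404 kN (bearing governs)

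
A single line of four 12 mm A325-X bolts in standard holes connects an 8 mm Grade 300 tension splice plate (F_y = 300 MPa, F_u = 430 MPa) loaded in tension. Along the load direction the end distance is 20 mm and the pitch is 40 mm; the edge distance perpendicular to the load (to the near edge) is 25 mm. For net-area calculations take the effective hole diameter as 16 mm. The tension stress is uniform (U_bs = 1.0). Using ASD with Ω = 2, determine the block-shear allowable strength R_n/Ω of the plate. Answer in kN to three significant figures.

116 kN

Shear plane L_v = 20 + 3·40 = 140 mm; A_gv = 140 × 8 = 1120 mm².
A_nv = (140 − 3.5·16) × 8 = 672 mm².
A_nt = (25 − 0.5·16) × 8 = 136 mm².
0.6 F_u A_nv = 173.4 kN; 0.6 F_y A_gv = 201.6 kN → shear rupture governs the shear term.
R_n = 173.4 + 1.0 × 430 × 136 / 1000 = 231.9 kN.
Allowable strength R_n/Ω = 231.9 / 2 = 116 kN.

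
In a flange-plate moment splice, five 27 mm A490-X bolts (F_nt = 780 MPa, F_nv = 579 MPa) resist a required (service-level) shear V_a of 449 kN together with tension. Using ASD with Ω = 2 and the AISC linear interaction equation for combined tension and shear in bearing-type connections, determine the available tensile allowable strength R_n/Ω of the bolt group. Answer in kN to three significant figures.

847 kN

A_b = π·27²/4 = 572.6 mm²; f_rv = 449 × 1000 / (5 × 572.6) = 156.8 MPa.
F'_nt = 1.3 F_nt − (Ω F_nt / F_nv) f_rv = 1.3·780 − (2·780/579)·156.8 = 591.4 MPa, capped at F_nt → F'_nt = 591.4 MPa.
R_n = F'_nt · A_b · n = 591.4 × 572.6 × 5 / 1000 = 1693 kN.
Allowable strength R_n/Ω = 1693 / 2 = 847 kN.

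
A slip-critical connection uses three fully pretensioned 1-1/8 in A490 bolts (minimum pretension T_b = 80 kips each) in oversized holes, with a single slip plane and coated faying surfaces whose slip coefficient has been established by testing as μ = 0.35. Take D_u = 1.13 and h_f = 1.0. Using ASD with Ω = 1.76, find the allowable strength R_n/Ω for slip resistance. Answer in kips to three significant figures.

53.9 kips

R_n = μ · D_u · h_f · T_b · n_s · n_b = 0.35 × 1.13 × 1.0 × 80 × 1 × 3 = 94.92 kips.
Allowable strength R_n/Ω = 94.92 / 1.76 = 53.9 kips.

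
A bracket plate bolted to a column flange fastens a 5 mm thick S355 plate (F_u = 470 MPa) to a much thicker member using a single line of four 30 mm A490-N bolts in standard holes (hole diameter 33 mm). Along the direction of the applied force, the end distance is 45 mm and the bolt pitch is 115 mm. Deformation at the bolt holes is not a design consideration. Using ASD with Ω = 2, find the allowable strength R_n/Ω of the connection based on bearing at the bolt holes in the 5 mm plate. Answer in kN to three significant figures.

Per bolt r_n = 1.5 l_c t F_u ≤ 3.0 d t F_u; upper limit = 3.0 × 30 × 5 × 470 / 1000 = 211.5 kN.
Edge bolt: l_c = 45 − 33/2 = 28.5 mm → 1.5 × 28.5 × 5 × 470 / 1000 = 100.5 → r_n = 100.5 kN.
Interior bolts: l_c = 115 − 33 = 82 mm → 1.5 × 82 × 5 × 470 / 1000 = 289.1 → r_n = 211.5 kN.
R_n = 1 × 100.5 + 3 × 211.5 = 735 kN.
Allowable strength R_n/Ω = 735 / 2 = 367 kN.

367 kN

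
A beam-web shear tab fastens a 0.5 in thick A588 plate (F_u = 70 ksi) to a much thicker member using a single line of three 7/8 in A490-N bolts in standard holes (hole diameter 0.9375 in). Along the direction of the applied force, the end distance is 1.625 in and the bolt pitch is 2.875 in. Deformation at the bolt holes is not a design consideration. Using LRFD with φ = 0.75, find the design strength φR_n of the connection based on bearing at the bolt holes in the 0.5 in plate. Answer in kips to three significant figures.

183 kips

Per bolt r_n = 1.5 l_c t F_u ≤ 3.0 d t F_u; upper limit = 3.0 × 0.875 × 0.5 × 70 = 91.88 kips.
Edge bolt: l_c = 1.625 − 0.9375/2 = 1.156 in → 1.5 × 1.156 × 0.5 × 70 = 60.7 → r_n = 60.7 kips.
Interior bolts: l_c = 2.875 − 0.9375 = 1.938 in → 1.5 × 1.938 × 0.5 × 70 = 101.7 → r_n = 91.88 kips.
R_n = 1 × 60.7 + 2 × 91.88 = 244.5 kips.
Design strength φR_n = 0.75 × 244.5 = 183 kips.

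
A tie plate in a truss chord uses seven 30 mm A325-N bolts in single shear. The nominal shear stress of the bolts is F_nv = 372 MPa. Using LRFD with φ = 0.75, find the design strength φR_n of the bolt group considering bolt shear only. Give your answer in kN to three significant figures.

1380 kN

A_b = π × 30² / 4 = 706.9 mm².
R_n = F_nv · A_b · n · n_s = 372 × 706.9 × 7 × 1 / 1000 = 1841 kN.
Design strength φR_n = 0.75 × 1841 = 1380 kN.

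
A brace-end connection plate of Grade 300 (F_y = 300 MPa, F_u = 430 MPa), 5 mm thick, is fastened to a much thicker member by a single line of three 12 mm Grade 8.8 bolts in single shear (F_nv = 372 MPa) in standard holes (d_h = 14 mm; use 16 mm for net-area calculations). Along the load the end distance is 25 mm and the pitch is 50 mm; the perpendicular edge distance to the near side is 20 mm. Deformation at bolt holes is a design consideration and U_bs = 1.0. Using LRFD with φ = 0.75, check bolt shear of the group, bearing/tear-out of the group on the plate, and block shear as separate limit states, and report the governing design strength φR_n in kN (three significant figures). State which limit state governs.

94.7 kN (bolt shear governs)

Bolt shear: A_b = π·12²/4 = 113.1 mm²; R_n = 372 × 113.1 × 3 × 1 / 1000 = 126.2 kN → 0.75 × 126.2 = 94.7 kN.
Bearing: edge l_c = 18, r_n = 46.44 kN; interior l_c = 36, r_n = 61.92 kN; R_n = 46.44 + 2·61.92 = 170.3 kN → 128 kN.
Block shear: A_gv = 625, A_nv = 425, A_nt = 60 mm²; R_n = min(0.6F_uA_nv, 0.6F_yA_gv) + U_bs·F_u·A_nt = 135.4 kN → 102 kN.
Bolt shear governs: 94.7 kN.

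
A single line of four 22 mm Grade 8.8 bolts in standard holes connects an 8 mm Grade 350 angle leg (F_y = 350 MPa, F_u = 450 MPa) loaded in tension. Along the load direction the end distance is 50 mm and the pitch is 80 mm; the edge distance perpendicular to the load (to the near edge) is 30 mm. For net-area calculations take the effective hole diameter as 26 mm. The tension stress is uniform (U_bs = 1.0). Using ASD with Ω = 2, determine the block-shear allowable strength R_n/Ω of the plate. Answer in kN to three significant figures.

Shear plane L_v = 50 + 3·80 = 290 mm; A_gv = 290 × 8 = 2320 mm².
A_nv = (290 − 3.5·26) × 8 = 1592 mm².
A_nt = (30 − 0.5·26) × 8 = 136 mm².
0.6 F_u A_nv = 429.8 kN; 0.6 F_y A_gv = 487.2 kN → shear rupture governs the shear term.
R_n = 429.8 + 1.0 × 450 × 136 / 1000 = 491 kN.
Allowable strength R_n/Ω = 491 / 2 = 246 kN.

246 kN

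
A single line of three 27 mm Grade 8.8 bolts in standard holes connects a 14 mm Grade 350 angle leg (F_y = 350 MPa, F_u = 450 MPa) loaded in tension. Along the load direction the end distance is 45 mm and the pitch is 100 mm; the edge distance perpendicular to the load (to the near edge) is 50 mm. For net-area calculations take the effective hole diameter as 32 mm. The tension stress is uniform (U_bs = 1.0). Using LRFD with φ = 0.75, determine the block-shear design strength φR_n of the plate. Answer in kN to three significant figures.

628 kN

Shear plane L_v = 45 + 2·100 = 245 mm; A_gv = 245 × 14 = 3430 mm².
A_nv = (245 − 2.5·32) × 14 = 2310 mm².
A_nt = (50 − 0.5·32) × 14 = 476 mm².
0.6 F_u A_nv = 623.7 kN; 0.6 F_y A_gv = 720.3 kN → shear rupture governs the shear term.
R_n = 623.7 + 1.0 × 450 × 476 / 1000 = 837.9 kN.
Design strength φR_n = 0.75 × 837.9 = 628 kN.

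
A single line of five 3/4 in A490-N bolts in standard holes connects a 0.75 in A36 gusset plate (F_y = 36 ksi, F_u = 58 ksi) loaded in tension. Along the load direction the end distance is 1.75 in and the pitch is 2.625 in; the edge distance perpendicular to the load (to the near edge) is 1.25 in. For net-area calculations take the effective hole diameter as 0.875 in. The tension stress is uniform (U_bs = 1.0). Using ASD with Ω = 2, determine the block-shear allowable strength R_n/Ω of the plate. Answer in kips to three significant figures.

117 kips

Shear plane L_v = 1.75 + 4·2.625 = 12.25 in; A_gv = 12.25 × 0.75 = 9.188 in².
A_nv = (12.25 − 4.5·0.875) × 0.75 = 6.234 in².
A_nt = (1.25 − 0.5·0.875) × 0.75 = 0.6094 in².
0.6 F_u A_nv = 217 kips; 0.6 F_y A_gv = 198.4 kips → shear yielding governs the shear term.
R_n = 198.4 + 1.0 × 58 × 0.6094 = 233.8 kips.
Allowable strength R_n/Ω = 233.8 / 2 = 117 kips.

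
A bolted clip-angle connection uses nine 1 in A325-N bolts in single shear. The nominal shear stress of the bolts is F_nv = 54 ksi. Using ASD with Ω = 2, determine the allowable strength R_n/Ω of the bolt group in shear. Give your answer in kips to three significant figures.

191 kips

A_b = π × 1² / 4 = 0.7854 in².
R_n = F_nv · A_b · n · n_s = 54 × 0.7854 × 9 × 1 = 381.7 kips.
Allowable strength R_n/Ω = 381.7 / 2 = 191 kips.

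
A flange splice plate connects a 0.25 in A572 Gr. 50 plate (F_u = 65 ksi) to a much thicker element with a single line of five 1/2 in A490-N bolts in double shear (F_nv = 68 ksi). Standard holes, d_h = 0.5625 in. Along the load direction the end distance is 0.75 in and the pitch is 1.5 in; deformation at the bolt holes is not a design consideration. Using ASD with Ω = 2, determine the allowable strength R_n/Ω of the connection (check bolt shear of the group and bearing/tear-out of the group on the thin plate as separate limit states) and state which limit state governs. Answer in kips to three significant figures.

Bolt shear: A_b = π·0.5²/4 = 0.1963 in²; R_n = 68 × 0.1963 × 5 × 2 = 133.5 kips → 133.5 / 2 = 66.8 kips.
Bearing (1.5 l_c t F_u ≤ 3.0 d t F_u): upper limit = 3.0·0.5·0.25·65 = 24.38 kips.
  Edge l_c = 0.75 − 0.5625/2 = 0.4688 → r_n = 11.43 kips; interior l_c = 1.5 − 0.5625 = 0.9375 → r_n = 22.85 kips.
  R_n,bearing = 1·11.43 + 4·22.85 = 102.8 kips → 102.8 / 2 = 51.4 kips.
Bearing governs: 51.4 kips.

51.4 kips (bearing governs)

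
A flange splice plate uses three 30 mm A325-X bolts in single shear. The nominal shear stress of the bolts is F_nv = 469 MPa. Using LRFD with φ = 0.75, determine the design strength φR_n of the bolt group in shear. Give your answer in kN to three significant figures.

A_b = π × 30² / 4 = 706.9 mm².
R_n = F_nv · A_b · n · n_s = 469 × 706.9 × 3 × 1 / 1000 = 994.5 kN.
Design strength φR_n = 0.75 × 994.5 = 746 kN.

746 kN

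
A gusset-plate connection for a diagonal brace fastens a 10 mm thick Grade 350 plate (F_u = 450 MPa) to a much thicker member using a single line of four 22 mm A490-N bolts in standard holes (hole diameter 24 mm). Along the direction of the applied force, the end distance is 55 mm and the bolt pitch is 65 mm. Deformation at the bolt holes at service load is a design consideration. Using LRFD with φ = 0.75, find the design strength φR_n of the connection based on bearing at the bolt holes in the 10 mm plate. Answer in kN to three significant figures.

672 kN

Per bolt r_n = 1.2 l_c t F_u ≤ 2.4 d t F_u; upper limit = 2.4 × 22 × 10 × 450 / 1000 = 237.6 kN.
Edge bolt: l_c = 55 − 24/2 = 43 mm → 1.2 × 43 × 10 × 450 / 1000 = 232.2 → r_n = 232.2 kN.
Interior bolts: l_c = 65 − 24 = 41 mm → 1.2 × 41 × 10 × 450 / 1000 = 221.4 → r_n = 221.4 kN.
R_n = 1 × 232.2 + 3 × 221.4 = 896.4 kN.
Design strength φR_n = 0.75 × 896.4 = 672 kN.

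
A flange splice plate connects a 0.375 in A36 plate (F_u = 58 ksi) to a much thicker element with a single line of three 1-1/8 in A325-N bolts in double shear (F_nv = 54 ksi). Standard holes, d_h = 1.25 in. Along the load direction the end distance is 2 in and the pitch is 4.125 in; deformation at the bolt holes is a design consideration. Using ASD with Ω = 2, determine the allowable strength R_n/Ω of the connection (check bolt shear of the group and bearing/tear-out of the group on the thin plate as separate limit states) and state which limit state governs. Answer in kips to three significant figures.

Bolt shear: A_b = π·1.125²/4 = 0.994 in²; R_n = 54 × 0.994 × 3 × 2 = 322.1 kips → 322.1 / 2 = 161 kips.
Bearing (1.2 l_c t F_u ≤ 2.4 d t F_u): upper limit = 2.4·1.125·0.375·58 = 58.72 kips.
  Edge l_c = 2 − 1.25/2 = 1.375 → r_n = 35.89 kips; interior l_c = 4.125 − 1.25 = 2.875 → r_n = 58.72 kips.
  R_n,bearing = 1·35.89 + 2·58.72 = 153.3 kips → 153.3 / 2 = 76.7 kips.
Bearing governs: 76.7 kips.

76.7 kips (bearing governs)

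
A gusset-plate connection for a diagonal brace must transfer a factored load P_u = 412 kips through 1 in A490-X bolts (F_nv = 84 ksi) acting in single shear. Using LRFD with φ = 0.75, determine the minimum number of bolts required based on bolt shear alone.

A_b = π·1²/4 = 0.7854 in².
Per-bolt design strength φR_n = 0.75 × 84 × 0.7854 × 1 = 49.48 kips.
n ≥ 412 / 49.48 = 8.327 → use 9 bolts.

9 bolts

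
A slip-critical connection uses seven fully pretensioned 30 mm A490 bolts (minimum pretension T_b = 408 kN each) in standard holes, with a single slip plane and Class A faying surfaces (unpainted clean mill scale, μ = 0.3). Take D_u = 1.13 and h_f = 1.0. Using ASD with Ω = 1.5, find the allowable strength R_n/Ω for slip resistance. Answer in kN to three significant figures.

645 kN

R_n = μ · D_u · h_f · T_b · n_s · n_b = 0.3 × 1.13 × 1.0 × 408 × 1 × 7 = 968.2 kN.
Allowable strength R_n/Ω = 968.2 / 1.5 = 645 kN.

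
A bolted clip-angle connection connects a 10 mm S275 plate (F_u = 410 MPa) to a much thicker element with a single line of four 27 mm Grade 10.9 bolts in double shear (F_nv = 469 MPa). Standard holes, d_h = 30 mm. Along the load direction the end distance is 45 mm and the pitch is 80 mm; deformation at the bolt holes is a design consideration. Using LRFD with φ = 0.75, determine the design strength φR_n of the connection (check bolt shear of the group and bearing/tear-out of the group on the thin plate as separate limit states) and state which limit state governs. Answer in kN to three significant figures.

Bolt shear: A_b = π·27²/4 = 572.6 mm²; R_n = 469 × 572.6 × 4 × 2 / 1000 = 2148 kN → 0.75 × 2148 = 1610 kN.
Bearing (1.2 l_c t F_u ≤ 2.4 d t F_u): upper limit = 2.4·27·10·410 / 1000 = 265.7 kN.
  Edge l_c = 45 − 30/2 = 30 → r_n = 147.6 kN; interior l_c = 80 − 30 = 50 → r_n = 246 kN.
  R_n,bearing = 1·147.6 + 3·246 = 885.6 kN → 0.75 × 885.6 = 664 kN.
Bearing governs: 664 kN.

664 kN (bearing governs)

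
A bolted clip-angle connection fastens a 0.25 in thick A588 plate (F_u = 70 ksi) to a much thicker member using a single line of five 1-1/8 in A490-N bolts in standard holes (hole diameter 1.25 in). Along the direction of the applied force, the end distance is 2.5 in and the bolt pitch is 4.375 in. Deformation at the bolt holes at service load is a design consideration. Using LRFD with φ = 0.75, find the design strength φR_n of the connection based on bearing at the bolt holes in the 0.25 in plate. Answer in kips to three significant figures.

Per bolt r_n = 1.2 l_c t F_u ≤ 2.4 d t F_u; upper limit = 2.4 × 1.125 × 0.25 × 70 = 47.25 kips.
Edge bolt: l_c = 2.5 − 1.25/2 = 1.875 in → 1.2 × 1.875 × 0.25 × 70 = 39.38 → r_n = 39.38 kips.
Interior bolts: l_c = 4.375 − 1.25 = 3.125 in → 1.2 × 3.125 × 0.25 × 70 = 65.62 → r_n = 47.25 kips.
R_n = 1 × 39.38 + 4 × 47.25 = 228.4 kips.
Design strength φR_n = 0.75 × 228.4 = 171 kips.

171 kips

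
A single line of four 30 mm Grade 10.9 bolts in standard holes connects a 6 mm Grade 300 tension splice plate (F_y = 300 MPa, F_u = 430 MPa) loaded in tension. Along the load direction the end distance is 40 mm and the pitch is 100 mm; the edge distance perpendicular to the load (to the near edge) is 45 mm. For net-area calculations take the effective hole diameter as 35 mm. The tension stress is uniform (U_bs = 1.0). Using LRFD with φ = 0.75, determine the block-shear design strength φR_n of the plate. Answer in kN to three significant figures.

306 kN

Shear plane L_v = 40 + 3·100 = 340 mm; A_gv = 340 × 6 = 2040 mm².
A_nv = (340 − 3.5·35) × 6 = 1305 mm².
A_nt = (45 − 0.5·35) × 6 = 165 mm².
0.6 F_u A_nv = 336.7 kN; 0.6 F_y A_gv = 367.2 kN → shear rupture governs the shear term.
R_n = 336.7 + 1.0 × 430 × 165 / 1000 = 407.6 kN.
Design strength φR_n = 0.75 × 407.6 = 306 kN.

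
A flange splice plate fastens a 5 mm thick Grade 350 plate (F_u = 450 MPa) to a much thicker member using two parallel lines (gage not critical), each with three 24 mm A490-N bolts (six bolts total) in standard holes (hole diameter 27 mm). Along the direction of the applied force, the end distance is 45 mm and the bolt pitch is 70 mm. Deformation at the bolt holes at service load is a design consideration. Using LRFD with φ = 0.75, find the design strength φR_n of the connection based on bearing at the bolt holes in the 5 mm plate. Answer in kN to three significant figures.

476 kN

Per bolt r_n = 1.2 l_c t F_u ≤ 2.4 d t F_u; upper limit = 2.4 × 24 × 5 × 450 / 1000 = 129.6 kN.
Edge bolt: l_c = 45 − 27/2 = 31.5 mm → 1.2 × 31.5 × 5 × 450 / 1000 = 85.05 → r_n = 85.05 kN.
Interior bolts: l_c = 70 − 27 = 43 mm → 1.2 × 43 × 5 × 450 / 1000 = 116.1 → r_n = 116.1 kN.
R_n = 2 × 85.05 + 4 × 116.1 = 634.5 kN.
Design strength φR_n = 0.75 × 634.5 = 476 kN.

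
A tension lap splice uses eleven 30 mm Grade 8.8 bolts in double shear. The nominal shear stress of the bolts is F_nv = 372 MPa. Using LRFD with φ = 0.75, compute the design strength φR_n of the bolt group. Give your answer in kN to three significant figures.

A_b = π × 30² / 4 = 706.9 mm².
R_n = F_nv · A_b · n · n_s = 372 × 706.9 × 11 × 2 / 1000 = 5785 kN.
Design strength φR_n = 0.75 × 5785 = 4340 kN.

4340 kN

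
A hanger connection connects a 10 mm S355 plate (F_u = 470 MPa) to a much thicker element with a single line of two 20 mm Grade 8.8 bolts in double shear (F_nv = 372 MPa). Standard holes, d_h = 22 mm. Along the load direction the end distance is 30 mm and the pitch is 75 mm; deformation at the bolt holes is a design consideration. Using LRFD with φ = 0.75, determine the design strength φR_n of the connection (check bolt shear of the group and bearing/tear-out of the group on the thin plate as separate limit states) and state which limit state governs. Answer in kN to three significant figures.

250 kN (bearing governs)

Bolt shear: A_b = π·20²/4 = 314.2 mm²; R_n = 372 × 314.2 × 2 × 2 / 1000 = 467.5 kN → 0.75 × 467.5 = 351 kN.
Bearing (1.2 l_c t F_u ≤ 2.4 d t F_u): upper limit = 2.4·20·10·470 / 1000 = 225.6 kN.
  Edge l_c = 30 − 22/2 = 19 → r_n = 107.2 kN; interior l_c = 75 − 22 = 53 → r_n = 225.6 kN.
  R_n,bearing = 1·107.2 + 1·225.6 = 332.8 kN → 0.75 × 332.8 = 250 kN.
Bearing governs: 250 kN.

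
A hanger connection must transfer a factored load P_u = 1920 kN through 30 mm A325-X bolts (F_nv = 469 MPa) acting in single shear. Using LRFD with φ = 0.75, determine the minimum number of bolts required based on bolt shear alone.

A_b = π·30²/4 = 706.9 mm².
Per-bolt design strength φR_n = 0.75 × 469 × 706.9 × 1 / 1000 = 248.6 kN.
n ≥ 1920 / 248.6 = 7.722 → use 8 bolts.

8 bolts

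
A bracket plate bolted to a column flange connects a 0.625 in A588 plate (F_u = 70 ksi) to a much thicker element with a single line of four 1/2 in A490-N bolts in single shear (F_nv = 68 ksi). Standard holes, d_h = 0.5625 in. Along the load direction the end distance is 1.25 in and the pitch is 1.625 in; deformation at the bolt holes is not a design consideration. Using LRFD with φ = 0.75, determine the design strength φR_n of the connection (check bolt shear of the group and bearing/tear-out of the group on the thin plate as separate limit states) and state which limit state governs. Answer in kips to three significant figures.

40.1 kips (bolt shear governs)

Bolt shear: A_b = π·0.5²/4 = 0.1963 in²; R_n = 68 × 0.1963 × 4 × 1 = 53.41 kips → 0.75 × 53.41 = 40.1 kips.
Bearing (1.5 l_c t F_u ≤ 3.0 d t F_u): upper limit = 3.0·0.5·0.625·70 = 65.62 kips.
  Edge l_c = 1.25 − 0.5625/2 = 0.9688 → r_n = 63.57 kips; interior l_c = 1.625 − 0.5625 = 1.062 → r_n = 65.62 kips.
  R_n,bearing = 1·63.57 + 3·65.62 = 260.4 kips → 0.75 × 260.4 = 195 kips.
Bolt shear governs: 40.1 kips.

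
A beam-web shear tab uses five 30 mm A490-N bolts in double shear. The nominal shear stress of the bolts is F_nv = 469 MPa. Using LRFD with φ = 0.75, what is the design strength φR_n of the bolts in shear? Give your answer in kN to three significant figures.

A_b = π × 30² / 4 = 706.9 mm².
R_n = F_nv · A_b · n · n_s = 469 × 706.9 × 5 × 2 / 1000 = 3315 kN.
Design strength φR_n = 0.75 × 3315 = 2490 kN.

2490 kN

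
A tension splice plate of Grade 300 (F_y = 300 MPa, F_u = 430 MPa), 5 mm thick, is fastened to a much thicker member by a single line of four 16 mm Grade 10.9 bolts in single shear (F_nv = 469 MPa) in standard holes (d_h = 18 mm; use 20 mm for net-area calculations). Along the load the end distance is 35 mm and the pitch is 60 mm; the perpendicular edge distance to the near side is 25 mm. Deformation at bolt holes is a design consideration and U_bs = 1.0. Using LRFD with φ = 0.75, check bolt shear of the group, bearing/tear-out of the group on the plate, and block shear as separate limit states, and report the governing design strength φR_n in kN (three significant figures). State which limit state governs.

Bolt shear: A_b = π·16²/4 = 201.1 mm²; R_n = 469 × 201.1 × 4 × 1 / 1000 = 377.2 kN → 0.75 × 377.2 = 283 kN.
Bearing: edge l_c = 26, r_n = 67.08 kN; interior l_c = 42, r_n = 82.56 kN; R_n = 67.08 + 3·82.56 = 314.8 kN → 236 kN.
Block shear: A_gv = 1075, A_nv = 725, A_nt = 75 mm²; R_n = min(0.6F_uA_nv, 0.6F_yA_gv) + U_bs·F_u·A_nt = 219.3 kN → 164 kN.
Block shear governs: 164 kN.

164 kN (block shear governs)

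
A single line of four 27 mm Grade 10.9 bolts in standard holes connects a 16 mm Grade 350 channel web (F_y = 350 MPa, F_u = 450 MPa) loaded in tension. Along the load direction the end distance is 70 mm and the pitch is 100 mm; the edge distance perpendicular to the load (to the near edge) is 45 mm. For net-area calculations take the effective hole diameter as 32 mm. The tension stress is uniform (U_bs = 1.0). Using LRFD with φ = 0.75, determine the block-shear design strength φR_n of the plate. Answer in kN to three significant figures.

993 kN

Shear plane L_v = 70 + 3·100 = 370 mm; A_gv = 370 × 16 = 5920 mm².
A_nv = (370 − 3.5·32) × 16 = 4128 mm².
A_nt = (45 − 0.5·32) × 16 = 464 mm².
0.6 F_u A_nv = 1115 kN; 0.6 F_y A_gv = 1243 kN → shear rupture governs the shear term.
R_n = 1115 + 1.0 × 450 × 464 / 1000 = 1323 kN.
Design strength φR_n = 0.75 × 1323 = 993 kN.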